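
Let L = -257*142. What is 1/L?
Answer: -1/36494 ≈ -2.7402e-5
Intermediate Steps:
L = -36494
1/L = 1/(-36494) = -1/36494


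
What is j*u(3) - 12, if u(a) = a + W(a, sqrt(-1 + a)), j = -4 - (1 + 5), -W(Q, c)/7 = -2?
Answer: -182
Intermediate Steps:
W(Q, c) = 14 (W(Q, c) = -7*(-2) = 14)
j = -10 (j = -4 - 1*6 = -4 - 6 = -10)
u(a) = 14 + a (u(a) = a + 14 = 14 + a)
j*u(3) - 12 = -10*(14 + 3) - 12 = -10*17 - 12 = -170 - 12 = -182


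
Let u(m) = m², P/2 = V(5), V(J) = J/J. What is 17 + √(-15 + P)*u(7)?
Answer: 17 + 49*I*√13 ≈ 17.0 + 176.67*I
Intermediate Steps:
V(J) = 1
P = 2 (P = 2*1 = 2)
17 + √(-15 + P)*u(7) = 17 + √(-15 + 2)*7² = 17 + √(-13)*49 = 17 + (I*√13)*49 = 17 + 49*I*√13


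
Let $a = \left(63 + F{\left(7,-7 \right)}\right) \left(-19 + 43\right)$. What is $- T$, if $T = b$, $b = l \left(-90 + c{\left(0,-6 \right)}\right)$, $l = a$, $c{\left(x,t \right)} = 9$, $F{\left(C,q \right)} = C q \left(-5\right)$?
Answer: $598752$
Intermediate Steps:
$F{\left(C,q \right)} = - 5 C q$
$a = 7392$ ($a = \left(63 - 35 \left(-7\right)\right) \left(-19 + 43\right) = \left(63 + 245\right) 24 = 308 \cdot 24 = 7392$)
$l = 7392$
$b = -598752$ ($b = 7392 \left(-90 + 9\right) = 7392 \left(-81\right) = -598752$)
$T = -598752$
$- T = \left(-1\right) \left(-598752\right) = 598752$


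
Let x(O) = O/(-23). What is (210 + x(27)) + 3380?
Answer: 82543/23 ≈ 3588.8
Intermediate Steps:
x(O) = -O/23 (x(O) = O*(-1/23) = -O/23)
(210 + x(27)) + 3380 = (210 - 1/23*27) + 3380 = (210 - 27/23) + 3380 = 4803/23 + 3380 = 82543/23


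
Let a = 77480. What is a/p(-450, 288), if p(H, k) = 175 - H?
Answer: 15496/125 ≈ 123.97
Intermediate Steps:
a/p(-450, 288) = 77480/(175 - 1*(-450)) = 77480/(175 + 450) = 77480/625 = 77480*(1/625) = 15496/125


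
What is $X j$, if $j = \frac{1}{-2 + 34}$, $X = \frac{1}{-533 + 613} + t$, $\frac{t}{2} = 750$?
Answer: $\frac{120001}{2560} \approx 46.875$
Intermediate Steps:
$t = 1500$ ($t = 2 \cdot 750 = 1500$)
$X = \frac{120001}{80}$ ($X = \frac{1}{-533 + 613} + 1500 = \frac{1}{80} + 1500 = \frac{120001}{80} \approx 1500.0$)
$j = \frac{1}{32} \approx 0.03125$
$X j = \frac{120001}{80} \cdot \frac{1}{32} = \frac{120001}{2560}$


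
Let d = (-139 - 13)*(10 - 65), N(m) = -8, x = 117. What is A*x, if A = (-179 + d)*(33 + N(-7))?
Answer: 23929425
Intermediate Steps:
d = 8360 (d = -152*(-55) = 8360)
A = 204525 (A = (-179 + 8360)*(33 - 8) = 8181*25 = 204525)
A*x = 204525*117 = 23929425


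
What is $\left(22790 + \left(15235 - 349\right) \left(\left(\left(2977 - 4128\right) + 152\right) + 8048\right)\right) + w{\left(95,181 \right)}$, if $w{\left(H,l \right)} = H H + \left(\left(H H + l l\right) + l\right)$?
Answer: $105005196$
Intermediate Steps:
$w{\left(H,l \right)} = l + l^{2} + 2 H^{2}$ ($w{\left(H,l \right)} = H^{2} + \left(\left(H^{2} + l^{2}\right) + l\right) = H^{2} + \left(l + H^{2} + l^{2}\right) = l + l^{2} + 2 H^{2}$)
$\left(22790 + \left(15235 - 349\right) \left(\left(\left(2977 - 4128\right) + 152\right) + 8048\right)\right) + w{\left(95,181 \right)} = \left(22790 + \left(15235 - 349\right) \left(\left(\left(2977 - 4128\right) + 152\right) + 8048\right)\right) + \left(181 + 181^{2} + 2 \cdot 95^{2}\right) = \left(22790 + 14886 \left(\left(-1151 + 152\right) + 8048\right)\right) + \left(181 + 32761 + 2 \cdot 9025\right) = \left(22790 + 14886 \left(-999 + 8048\right)\right) + \left(181 + 32761 + 18050\right) = \left(22790 + 14886 \cdot 7049\right) + 50992 = \left(22790 + 104931414\right) + 50992 = 104954204 + 50992 = 105005196$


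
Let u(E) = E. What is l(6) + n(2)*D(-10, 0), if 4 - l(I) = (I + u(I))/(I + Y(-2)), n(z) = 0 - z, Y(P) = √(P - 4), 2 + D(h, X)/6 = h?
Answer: 1024/7 + 2*I*√6/7 ≈ 146.29 + 0.69985*I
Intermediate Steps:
D(h, X) = -12 + 6*h
Y(P) = √(-4 + P)
n(z) = -z
l(I) = 4 - 2*I/(I + I*√6) (l(I) = 4 - (I + I)/(I + √(-4 - 2)) = 4 - 2*I/(I + √(-6)) = 4 - 2*I/(I + I*√6))
l(6) + n(2)*D(-10, 0) = 2*(6 + 2*I*√6)/(6 + I*√6) + (-1*2)*(-12 + 6*(-10)) = 2*(6 + 2*I*√6)/(6 + I*√6) - 2*(-12 - 60) = 2*(6 + 2*I*√6)/(6 + I*√6) - 2*(-72) = 2*(6 + 2*I*√6)/(6 + I*√6) + 144 = 144 + 2*(6 + 2*I*√6)/(6 + I*√6)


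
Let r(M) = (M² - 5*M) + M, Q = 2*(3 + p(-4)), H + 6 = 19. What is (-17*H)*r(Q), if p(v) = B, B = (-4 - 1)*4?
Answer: -285532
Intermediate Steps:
H = 13 (H = -6 + 19 = 13)
B = -20 (B = -5*4 = -20)
p(v) = -20
Q = -34 (Q = 2*(3 - 20) = 2*(-17) = -34)
r(M) = M² - 4*M
(-17*H)*r(Q) = (-17*13)*(-34*(-4 - 34)) = -(-7514)*(-38) = -221*1292 = -285532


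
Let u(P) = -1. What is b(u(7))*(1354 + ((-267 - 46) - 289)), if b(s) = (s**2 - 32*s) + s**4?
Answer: 25568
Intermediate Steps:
b(s) = s**2 + s**4 - 32*s
b(u(7))*(1354 + ((-267 - 46) - 289)) = (-(-32 - 1 + (-1)**3))*(1354 + ((-267 - 46) - 289)) = (-(-32 - 1 - 1))*(1354 + (-313 - 289)) = (-1*(-34))*(1354 - 602) = 34*752 = 25568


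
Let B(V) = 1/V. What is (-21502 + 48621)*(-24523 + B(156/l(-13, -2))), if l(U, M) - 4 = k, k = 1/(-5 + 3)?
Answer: -207492052111/312 ≈ -6.6504e+8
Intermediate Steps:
k = -½ (k = 1/(-2) = -½ ≈ -0.50000)
l(U, M) = 7/2 (l(U, M) = 4 - ½ = 7/2)
(-21502 + 48621)*(-24523 + B(156/l(-13, -2))) = (-21502 + 48621)*(-24523 + 1/(156/(7/2))) = 27119*(-24523 + 1/(156*(2/7))) = 27119*(-24523 + 1/(312/7)) = 27119*(-24523 + 7/312) = 27119*(-7651169/312) = -207492052111/312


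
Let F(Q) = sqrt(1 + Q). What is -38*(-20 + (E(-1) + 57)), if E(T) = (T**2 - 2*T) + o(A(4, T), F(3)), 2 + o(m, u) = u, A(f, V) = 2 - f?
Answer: -1520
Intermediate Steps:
o(m, u) = -2 + u
E(T) = T**2 - 2*T (E(T) = (T**2 - 2*T) + (-2 + sqrt(1 + 3)) = (T**2 - 2*T) + (-2 + sqrt(4)) = (T**2 - 2*T) + (-2 + 2) = (T**2 - 2*T) + 0 = T**2 - 2*T)
-38*(-20 + (E(-1) + 57)) = -38*(-20 + (-(-2 - 1) + 57)) = -38*(-20 + (-1*(-3) + 57)) = -38*(-20 + (3 + 57)) = -38*(-20 + 60) = -38*40 = -1520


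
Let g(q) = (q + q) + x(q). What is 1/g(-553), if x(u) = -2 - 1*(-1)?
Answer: -1/1107 ≈ -0.00090334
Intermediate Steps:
x(u) = -1 (x(u) = -2 + 1 = -1)
g(q) = -1 + 2*q (g(q) = (q + q) - 1 = 2*q - 1 = -1 + 2*q)
1/g(-553) = 1/(-1 + 2*(-553)) = 1/(-1 - 1106) = 1/(-1107) = -1/1107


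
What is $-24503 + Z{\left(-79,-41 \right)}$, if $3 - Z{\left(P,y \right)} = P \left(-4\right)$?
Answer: $-24816$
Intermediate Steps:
$Z{\left(P,y \right)} = 3 + 4 P$ ($Z{\left(P,y \right)} = 3 - P \left(-4\right) = 3 - - 4 P = 3 + 4 P$)
$-24503 + Z{\left(-79,-41 \right)} = -24503 + \left(3 + 4 \left(-79\right)\right) = -24503 + \left(3 - 316\right) = -24503 - 313 = -24816$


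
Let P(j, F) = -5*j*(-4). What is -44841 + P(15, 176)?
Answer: -44541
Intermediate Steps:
P(j, F) = 20*j
-44841 + P(15, 176) = -44841 + 20*15 = -44841 + 300 = -44541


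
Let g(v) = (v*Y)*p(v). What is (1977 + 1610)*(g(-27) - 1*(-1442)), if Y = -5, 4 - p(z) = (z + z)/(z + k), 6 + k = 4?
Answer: 180024356/29 ≈ 6.2077e+6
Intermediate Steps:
k = -2 (k = -6 + 4 = -2)
p(z) = 4 - 2*z/(-2 + z) (p(z) = 4 - (z + z)/(z - 2) = 4 - 2*z/(-2 + z))
g(v) = -10*v*(-4 + v)/(-2 + v) (g(v) = (v*(-5))*(2*(-4 + v)/(-2 + v)) = (-5*v)*(2*(-4 + v)/(-2 + v)) = -10*v*(-4 + v)/(-2 + v))
(1977 + 1610)*(g(-27) - 1*(-1442)) = (1977 + 1610)*(10*(-27)*(4 - 1*(-27))/(-2 - 27) - 1*(-1442)) = 3587*(10*(-27)*(4 + 27)/(-29) + 1442) = 3587*(10*(-27)*(-1/29)*31 + 1442) = 3587*(8370/29 + 1442) = 3587*(50188/29) = 180024356/29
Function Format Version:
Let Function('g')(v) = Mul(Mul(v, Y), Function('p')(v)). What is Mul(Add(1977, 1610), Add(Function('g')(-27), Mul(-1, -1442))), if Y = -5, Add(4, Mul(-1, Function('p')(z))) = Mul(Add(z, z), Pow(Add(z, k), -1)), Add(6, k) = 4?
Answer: Rational(180024356, 29) ≈ 6.2077e+6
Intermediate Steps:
k = -2 (k = Add(-6, 4) = -2)
Function('p')(z) = Add(4, Mul(-2, z, Pow(Add(-2, z), -1))) (Function('p')(z) = Add(4, Mul(-1, Mul(Add(z, z), Pow(Add(z, -2), -1)))) = Add(4, Mul(-1, Mul(Mul(2, z), Pow(Add(-2, z), -1)))) = Add(4, Mul(-1, Mul(2, z, Pow(Add(-2, z), -1)))) = Add(4, Mul(-2, z, Pow(Add(-2, z), -1))))
Function('g')(v) = Mul(-10, v, Pow(Add(-2, v), -1), Add(-4, v)) (Function('g')(v) = Mul(Mul(v, -5), Mul(2, Pow(Add(-2, v), -1), Add(-4, v))) = Mul(Mul(-5, v), Mul(2, Pow(Add(-2, v), -1), Add(-4, v))) = Mul(-10, v, Pow(Add(-2, v), -1), Add(-4, v)))
Mul(Add(1977, 1610), Add(Function('g')(-27), Mul(-1, -1442))) = Mul(Add(1977, 1610), Add(Mul(10, -27, Pow(Add(-2, -27), -1), Add(4, Mul(-1, -27))), Mul(-1, -1442))) = Mul(3587, Add(Mul(10, -27, Pow(-29, -1), Add(4, 27)), 1442)) = Mul(3587, Add(Mul(10, -27, Rational(-1, 29), 31), 1442)) = Mul(3587, Add(Rational(8370, 29), 1442)) = Mul(3587, Rational(50188, 29)) = Rational(180024356, 29)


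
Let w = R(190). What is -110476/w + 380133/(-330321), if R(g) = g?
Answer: -6094128011/10460165 ≈ -582.60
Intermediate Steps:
w = 190
-110476/w + 380133/(-330321) = -110476/190 + 380133/(-330321) = -110476*1/190 + 380133*(-1/330321) = -55238/95 - 126711/110107 = -6094128011/10460165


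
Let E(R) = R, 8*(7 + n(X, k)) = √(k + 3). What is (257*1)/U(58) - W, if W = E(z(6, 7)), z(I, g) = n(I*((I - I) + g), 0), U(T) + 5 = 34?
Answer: 460/29 - √3/8 ≈ 15.646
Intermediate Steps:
n(X, k) = -7 + √(3 + k)/8 (n(X, k) = -7 + √(k + 3)/8 = -7 + √(3 + k)/8)
U(T) = 29 (U(T) = -5 + 34 = 29)
z(I, g) = -7 + √3/8 (z(I, g) = -7 + √(3 + 0)/8 = -7 + √3/8)
W = -7 + √3/8 ≈ -6.7835
(257*1)/U(58) - W = (257*1)/29 - (-7 + √3/8) = 257*(1/29) + (7 - √3/8) = 257/29 + (7 - √3/8) = 460/29 - √3/8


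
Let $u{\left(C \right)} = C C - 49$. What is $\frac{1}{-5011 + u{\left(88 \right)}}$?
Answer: $\frac{1}{2684} \approx 0.00037258$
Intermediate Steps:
$u{\left(C \right)} = -49 + C^{2}$ ($u{\left(C \right)} = C^{2} - 49 = -49 + C^{2}$)
$\frac{1}{-5011 + u{\left(88 \right)}} = \frac{1}{-5011 - \left(49 - 88^{2}\right)} = \frac{1}{-5011 + \left(-49 + 7744\right)} = \frac{1}{-5011 + 7695} = \frac{1}{2684}$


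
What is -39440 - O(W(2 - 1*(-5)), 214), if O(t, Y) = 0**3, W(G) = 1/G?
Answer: -39440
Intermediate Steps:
O(t, Y) = 0
-39440 - O(W(2 - 1*(-5)), 214) = -39440 - 1*0 = -39440 + 0 = -39440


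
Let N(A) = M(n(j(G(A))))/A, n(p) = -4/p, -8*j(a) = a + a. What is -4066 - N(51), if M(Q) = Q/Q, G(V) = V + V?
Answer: -207367/51 ≈ -4066.0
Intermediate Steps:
G(V) = 2*V
j(a) = -a/4 (j(a) = -(a + a)/8 = -a/4)
M(Q) = 1
N(A) = 1/A
-4066 - N(51) = -4066 - 1/51 = -207367/51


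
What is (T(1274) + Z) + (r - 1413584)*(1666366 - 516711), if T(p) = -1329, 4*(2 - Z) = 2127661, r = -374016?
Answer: -8220495244969/4 ≈ -2.0551e+12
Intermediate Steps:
Z = -2127653/4 (Z = 2 - 1/4*2127661 = 2 - 2127661/4 = -2127653/4 ≈ -5.3191e+5)
(T(1274) + Z) + (r - 1413584)*(1666366 - 516711) = (-1329 - 2127653/4) + (-374016 - 1413584)*(1666366 - 516711) = -2132969/4 - 1787600*1149655 = -2132969/4 - 2055123278000 = -8220495244969/4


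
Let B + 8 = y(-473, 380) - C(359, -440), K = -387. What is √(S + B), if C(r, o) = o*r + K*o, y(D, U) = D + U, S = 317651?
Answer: √305230 ≈ 552.48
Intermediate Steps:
C(r, o) = -387*o + o*r (C(r, o) = o*r - 387*o = -387*o + o*r)
B = -12421 (B = -8 + ((-473 + 380) - (-440)*(-387 + 359)) = -8 + (-93 - (-440)*(-28)) = -8 + (-93 - 1*12320) = -8 + (-93 - 12320) = -8 - 12413 = -12421)
√(S + B) = √(317651 - 12421) = √305230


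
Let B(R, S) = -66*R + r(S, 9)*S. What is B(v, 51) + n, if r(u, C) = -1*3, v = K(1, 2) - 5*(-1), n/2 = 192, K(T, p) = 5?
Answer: -429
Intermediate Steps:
n = 384 (n = 2*192 = 384)
v = 10 (v = 5 - 5*(-1) = 5 + 5 = 10)
r(u, C) = -3
B(R, S) = -66*R - 3*S
B(v, 51) + n = (-66*10 - 3*51) + 384 = (-660 - 153) + 384 = -813 + 384 = -429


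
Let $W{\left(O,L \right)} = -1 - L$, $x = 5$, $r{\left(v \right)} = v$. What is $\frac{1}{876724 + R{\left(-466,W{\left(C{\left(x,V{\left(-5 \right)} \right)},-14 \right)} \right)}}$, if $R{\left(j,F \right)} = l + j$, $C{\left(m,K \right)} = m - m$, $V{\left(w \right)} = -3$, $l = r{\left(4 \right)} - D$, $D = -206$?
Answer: $\frac{1}{876468} \approx 1.1409 \cdot 10^{-6}$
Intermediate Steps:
$l = 210$ ($l = 4 - -206 = 4 + 206 = 210$)
$C{\left(m,K \right)} = 0$
$R{\left(j,F \right)} = 210 + j$
$\frac{1}{876724 + R{\left(-466,W{\left(C{\left(x,V{\left(-5 \right)} \right)},-14 \right)} \right)}} = \frac{1}{876724 + \left(210 - 466\right)} = \frac{1}{876724 - 256} = \frac{1}{876468}$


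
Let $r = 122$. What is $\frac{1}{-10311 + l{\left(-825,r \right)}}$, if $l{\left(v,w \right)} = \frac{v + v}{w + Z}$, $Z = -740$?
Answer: $- \frac{103}{1061758} \approx -9.7009 \cdot 10^{-5}$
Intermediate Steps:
$l{\left(v,w \right)} = \frac{2 v}{-740 + w}$ ($l{\left(v,w \right)} = \frac{v + v}{w - 740} = \frac{2 v}{-740 + w}$)
$\frac{1}{-10311 + l{\left(-825,r \right)}} = \frac{1}{-10311 + 2 \left(-825\right) \frac{1}{-740 + 122}} = \frac{1}{-10311 + 2 \left(-825\right) \frac{1}{-618}} = \frac{1}{-10311 + 2 \left(-825\right) \left(- \frac{1}{618}\right)} = \frac{1}{-10311 + \frac{275}{103}} = \frac{1}{- \frac{1061758}{103}} = - \frac{103}{1061758}$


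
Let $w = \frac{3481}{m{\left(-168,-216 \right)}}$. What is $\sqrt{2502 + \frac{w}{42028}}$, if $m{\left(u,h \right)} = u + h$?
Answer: $\frac{\sqrt{2545582627917966}}{1008672} \approx 50.02$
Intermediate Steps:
$m{\left(u,h \right)} = h + u$
$w = - \frac{3481}{384}$ ($w = \frac{3481}{-216 - 168} = \frac{3481}{-384} = 3481 \left(- \frac{1}{384}\right) = - \frac{3481}{384} \approx -9.0651$)
$\sqrt{2502 + \frac{w}{42028}} = \sqrt{2502 - \frac{3481}{384 \cdot 42028}} = \sqrt{2502 - \frac{3481}{16138752}} = \sqrt{\frac{40379154023}{16138752}} = \frac{\sqrt{2545582627917966}}{1008672}$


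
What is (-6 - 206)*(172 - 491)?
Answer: 67628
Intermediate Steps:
(-6 - 206)*(172 - 491) = -212*(-319) = 67628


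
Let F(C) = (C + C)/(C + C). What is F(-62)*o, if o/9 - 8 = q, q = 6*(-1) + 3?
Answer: 45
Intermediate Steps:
q = -3 (q = -6 + 3 = -3)
o = 45 (o = 72 + 9*(-3) = 72 - 27 = 45)
F(C) = 1 (F(C) = (2*C)/((2*C)) = (2*C)*(1/(2*C)) = 1)
F(-62)*o = 1*45 = 45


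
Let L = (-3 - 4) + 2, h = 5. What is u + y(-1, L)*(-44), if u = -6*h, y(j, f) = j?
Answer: 14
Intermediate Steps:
L = -5 (L = -7 + 2 = -5)
u = -30 (u = -6*5 = -30)
u + y(-1, L)*(-44) = -30 - 1*(-44) = -30 + 44 = 14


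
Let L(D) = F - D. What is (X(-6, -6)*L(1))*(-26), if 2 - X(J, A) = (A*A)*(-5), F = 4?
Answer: -14196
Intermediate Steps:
L(D) = 4 - D
X(J, A) = 2 + 5*A² (X(J, A) = 2 - A*A*(-5) = 2 - A²*(-5) = 2 - (-5)*A² = 2 + 5*A²)
(X(-6, -6)*L(1))*(-26) = ((2 + 5*(-6)²)*(4 - 1*1))*(-26) = ((2 + 5*36)*(4 - 1))*(-26) = ((2 + 180)*3)*(-26) = (182*3)*(-26) = 546*(-26) = -14196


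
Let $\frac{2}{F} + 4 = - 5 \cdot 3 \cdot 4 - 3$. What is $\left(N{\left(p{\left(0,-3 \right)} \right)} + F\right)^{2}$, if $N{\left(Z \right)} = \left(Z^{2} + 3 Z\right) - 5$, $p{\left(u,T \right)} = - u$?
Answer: $\frac{113569}{4489} \approx 25.299$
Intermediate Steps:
$N{\left(Z \right)} = -5 + Z^{2} + 3 Z$
$F = - \frac{2}{67}$ ($F = \frac{2}{-4 - \left(3 + 5 \cdot 3 \cdot 4\right)} = \frac{2}{-4 - 63} = \frac{2}{-67} = 2 \left(- \frac{1}{67}\right) = - \frac{2}{67} \approx -0.029851$)
$\left(N{\left(p{\left(0,-3 \right)} \right)} + F\right)^{2} = \left(\left(-5 + \left(\left(-1\right) 0\right)^{2} + 3 \left(\left(-1\right) 0\right)\right) - \frac{2}{67}\right)^{2} = \left(\left(-5 + 0^{2} + 3 \cdot 0\right) - \frac{2}{67}\right)^{2} = \left(\left(-5 + 0 + 0\right) - \frac{2}{67}\right)^{2} = \left(-5 - \frac{2}{67}\right)^{2} = \left(- \frac{337}{67}\right)^{2} = \frac{113569}{4489}$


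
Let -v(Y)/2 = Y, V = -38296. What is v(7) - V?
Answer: 38282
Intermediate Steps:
v(Y) = -2*Y
v(7) - V = -2*7 - 1*(-38296) = -14 + 38296 = 38282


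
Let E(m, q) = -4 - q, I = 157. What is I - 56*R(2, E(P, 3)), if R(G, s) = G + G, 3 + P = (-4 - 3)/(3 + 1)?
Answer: -67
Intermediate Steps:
P = -19/4 (P = -3 + (-4 - 3)/(3 + 1) = -3 - 7/4 = -19/4 ≈ -4.7500)
R(G, s) = 2*G
I - 56*R(2, E(P, 3)) = 157 - 112*2 = 157 - 56*4 = 157 - 224 = -67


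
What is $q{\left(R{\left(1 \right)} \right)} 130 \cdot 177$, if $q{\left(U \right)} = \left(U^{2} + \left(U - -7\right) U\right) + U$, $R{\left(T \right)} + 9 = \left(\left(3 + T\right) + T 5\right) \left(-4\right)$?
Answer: $84906900$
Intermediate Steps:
$R{\left(T \right)} = -21 - 24 T$ ($R{\left(T \right)} = -9 + \left(\left(3 + T\right) + T 5\right) \left(-4\right) = -9 + \left(\left(3 + T\right) + 5 T\right) \left(-4\right) = -9 + \left(3 + 6 T\right) \left(-4\right) = -9 - \left(12 + 24 T\right) = -21 - 24 T$)
$q{\left(U \right)} = U + U^{2} + U \left(7 + U\right)$ ($q{\left(U \right)} = \left(U^{2} + \left(U + 7\right) U\right) + U = \left(U^{2} + \left(7 + U\right) U\right) + U = \left(U^{2} + U \left(7 + U\right)\right) + U = U + U^{2} + U \left(7 + U\right)$)
$q{\left(R{\left(1 \right)} \right)} 130 \cdot 177 = 2 \left(-21 - 24\right) \left(4 - 45\right) 130 \cdot 177 = 2 \left(-45\right) \left(4 - 45\right) 130 \cdot 177 = 2 \left(-45\right) \left(-41\right) 130 \cdot 177 = 3690 \cdot 130 \cdot 177 = 479700 \cdot 177 = 84906900$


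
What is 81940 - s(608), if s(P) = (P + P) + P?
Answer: 80116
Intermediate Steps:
s(P) = 3*P (s(P) = 2*P + P = 3*P)
81940 - s(608) = 81940 - 3*608 = 81940 - 1*1824 = 81940 - 1824 = 80116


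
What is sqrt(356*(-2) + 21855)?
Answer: sqrt(21143) ≈ 145.41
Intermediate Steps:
sqrt(356*(-2) + 21855) = sqrt(-712 + 21855) = sqrt(21143)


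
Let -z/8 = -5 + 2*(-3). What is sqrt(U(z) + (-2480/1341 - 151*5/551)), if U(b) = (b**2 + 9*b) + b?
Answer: sqrt(522955609905851)/246297 ≈ 92.848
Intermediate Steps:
z = 88 (z = -8*(-5 + 2*(-3)) = -8*(-5 - 6) = -8*(-11) = 88)
U(b) = b**2 + 10*b
sqrt(U(z) + (-2480/1341 - 151*5/551)) = sqrt(88*(10 + 88) + (-2480/1341 - 151*5/551)) = sqrt(88*98 + (-2480*1/1341 - 755*1/551)) = sqrt(8624 + (-2480/1341 - 755/551)) = sqrt(8624 - 2378935/738891) = sqrt(6369817049/738891) = sqrt(522955609905851)/246297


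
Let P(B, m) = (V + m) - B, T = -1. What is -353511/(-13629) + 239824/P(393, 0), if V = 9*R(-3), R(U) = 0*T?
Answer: -1043210491/1785399 ≈ -584.30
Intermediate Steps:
R(U) = 0 (R(U) = 0*(-1) = 0)
V = 0 (V = 9*0 = 0)
P(B, m) = m - B (P(B, m) = (0 + m) - B = m - B)
-353511/(-13629) + 239824/P(393, 0) = -353511/(-13629) + 239824/(0 - 1*393) = -353511*(-1/13629) + 239824/(0 - 393) = 117837/4543 + 239824/(-393) = 117837/4543 + 239824*(-1/393) = 117837/4543 - 239824/393 = -1043210491/1785399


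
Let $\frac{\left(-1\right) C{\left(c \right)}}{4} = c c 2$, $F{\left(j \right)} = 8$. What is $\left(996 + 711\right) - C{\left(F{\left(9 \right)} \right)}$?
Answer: $2219$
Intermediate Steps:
$C{\left(c \right)} = - 8 c^{2}$ ($C{\left(c \right)} = - 4 c c 2 = - 4 c^{2} \cdot 2 = - 4 \cdot 2 c^{2} = - 8 c^{2}$)
$\left(996 + 711\right) - C{\left(F{\left(9 \right)} \right)} = \left(996 + 711\right) - - 8 \cdot 8^{2} = 1707 - \left(-8\right) 64 = 1707 - -512 = 1707 + 512 = 2219$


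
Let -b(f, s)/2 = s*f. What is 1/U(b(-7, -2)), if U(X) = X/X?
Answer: 1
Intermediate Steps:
b(f, s) = -2*f*s (b(f, s) = -2*s*f = -2*f*s)
U(X) = 1
1/U(b(-7, -2)) = 1/1 = 1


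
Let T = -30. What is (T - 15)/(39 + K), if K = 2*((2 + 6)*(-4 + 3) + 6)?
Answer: -9/7 ≈ -1.2857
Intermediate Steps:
K = -4 (K = 2*(8*(-1) + 6) = 2*(-8 + 6) = 2*(-2) = -4)
(T - 15)/(39 + K) = (-30 - 15)/(39 - 4) = -45/35 = -45*1/35 = -9/7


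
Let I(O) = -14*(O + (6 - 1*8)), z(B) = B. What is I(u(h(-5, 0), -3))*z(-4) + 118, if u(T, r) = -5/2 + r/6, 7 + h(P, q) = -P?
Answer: -162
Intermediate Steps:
h(P, q) = -7 - P
u(T, r) = -5/2 + r/6 (u(T, r) = -5*½ + r*(⅙) = -5/2 + r/6)
I(O) = 28 - 14*O (I(O) = -14*(O + (6 - 8)) = -14*(O - 2) = -14*(-2 + O) = 28 - 14*O)
I(u(h(-5, 0), -3))*z(-4) + 118 = (28 - 14*(-5/2 + (⅙)*(-3)))*(-4) + 118 = (28 - 14*(-5/2 - ½))*(-4) + 118 = (28 - 14*(-3))*(-4) + 118 = (28 + 42)*(-4) + 118 = 70*(-4) + 118 = -280 + 118 = -162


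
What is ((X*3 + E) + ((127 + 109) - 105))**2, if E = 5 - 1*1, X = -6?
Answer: 13689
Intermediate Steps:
E = 4 (E = 5 - 1 = 4)
((X*3 + E) + ((127 + 109) - 105))**2 = ((-6*3 + 4) + ((127 + 109) - 105))**2 = ((-18 + 4) + (236 - 105))**2 = (-14 + 131)**2 = 117**2 = 13689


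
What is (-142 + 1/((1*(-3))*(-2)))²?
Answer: 724201/36 ≈ 20117.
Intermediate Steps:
(-142 + 1/((1*(-3))*(-2)))² = (-142 + 1/(-3*(-2)))² = (-142 + 1/6)² = (-142 + ⅙)² = (-851/6)² = 724201/36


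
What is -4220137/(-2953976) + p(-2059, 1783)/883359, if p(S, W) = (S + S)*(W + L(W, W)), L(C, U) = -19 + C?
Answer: -39419490326713/2609421285384 ≈ -15.107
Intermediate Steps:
p(S, W) = 2*S*(-19 + 2*W) (p(S, W) = (S + S)*(W + (-19 + W)) = (2*S)*(-19 + 2*W) = 2*S*(-19 + 2*W))
-4220137/(-2953976) + p(-2059, 1783)/883359 = -4220137/(-2953976) + (2*(-2059)*(-19 + 2*1783))/883359 = -4220137*(-1/2953976) + (2*(-2059)*(-19 + 3566))*(1/883359) = 4220137/2953976 + (2*(-2059)*3547)*(1/883359) = 4220137/2953976 - 14606546*1/883359 = 4220137/2953976 - 14606546/883359 = -39419490326713/2609421285384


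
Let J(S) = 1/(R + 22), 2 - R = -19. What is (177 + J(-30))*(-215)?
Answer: -38060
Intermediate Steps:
R = 21 (R = 2 - 1*(-19) = 2 + 19 = 21)
J(S) = 1/43 (J(S) = 1/(21 + 22) = 1/43)
(177 + J(-30))*(-215) = (177 + 1/43)*(-215) = (7612/43)*(-215) = -38060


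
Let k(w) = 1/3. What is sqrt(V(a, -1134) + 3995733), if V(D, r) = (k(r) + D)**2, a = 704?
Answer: sqrt(40426366)/3 ≈ 2119.4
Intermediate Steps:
k(w) = 1/3
V(D, r) = (1/3 + D)**2
sqrt(V(a, -1134) + 3995733) = sqrt((1 + 3*704)**2/9 + 3995733) = sqrt((1 + 2112)**2/9 + 3995733) = sqrt((1/9)*2113**2 + 3995733) = sqrt((1/9)*4464769 + 3995733) = sqrt(4464769/9 + 3995733) = sqrt(40426366/9) = sqrt(40426366)/3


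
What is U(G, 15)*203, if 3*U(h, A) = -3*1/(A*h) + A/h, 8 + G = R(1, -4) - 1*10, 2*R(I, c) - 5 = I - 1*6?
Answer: -7511/135 ≈ -55.637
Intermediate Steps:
R(I, c) = -½ + I/2 (R(I, c) = 5/2 + (I - 1*6)/2 = 5/2 + (I - 6)/2 = 5/2 + (-6 + I)/2 = 5/2 + (-3 + I/2) = -½ + I/2)
G = -18 (G = -8 + ((-½ + (½)*1) - 1*10) = -8 + ((-½ + ½) - 10) = -8 + (0 - 10) = -8 - 10 = -18)
U(h, A) = -1/(A*h) + A/(3*h) (U(h, A) = (-3*1/(A*h) + A/h)/3 = (-3/(A*h) + A/h)/3 = (A/h - 3/(A*h))/3 = -1/(A*h) + A/(3*h))
U(G, 15)*203 = ((⅓)*(-3 + 15²)/(15*(-18)))*203 = ((⅓)*(1/15)*(-1/18)*(-3 + 225))*203 = ((⅓)*(1/15)*(-1/18)*222)*203 = -37/135*203 = -7511/135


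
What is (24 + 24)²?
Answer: 2304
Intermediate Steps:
(24 + 24)² = 48² = 2304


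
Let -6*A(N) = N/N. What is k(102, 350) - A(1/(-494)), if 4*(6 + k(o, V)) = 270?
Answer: 185/3 ≈ 61.667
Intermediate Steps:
k(o, V) = 123/2 (k(o, V) = -6 + (¼)*270 = -6 + 135/2 = 123/2)
A(N) = -⅙ (A(N) = -N/(6*N) = -⅙*1 = -⅙)
k(102, 350) - A(1/(-494)) = 123/2 - 1*(-⅙) = 123/2 + ⅙ = 185/3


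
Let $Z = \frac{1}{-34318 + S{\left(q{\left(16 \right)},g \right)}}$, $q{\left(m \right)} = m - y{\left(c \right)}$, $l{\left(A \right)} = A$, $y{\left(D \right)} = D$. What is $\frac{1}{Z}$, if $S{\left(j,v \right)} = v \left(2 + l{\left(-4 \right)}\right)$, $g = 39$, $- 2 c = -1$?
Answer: $-34396$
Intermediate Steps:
$c = \frac{1}{2}$ ($c = \left(- \frac{1}{2}\right) \left(-1\right) = \frac{1}{2} \approx 0.5$)
$q{\left(m \right)} = - \frac{1}{2} + m$ ($q{\left(m \right)} = m - \frac{1}{2} = - \frac{1}{2} + m$)
$S{\left(j,v \right)} = - 2 v$ ($S{\left(j,v \right)} = v \left(2 - 4\right) = v \left(-2\right) = - 2 v$)
$Z = - \frac{1}{34396}$ ($Z = \frac{1}{-34318 - 78} = \frac{1}{-34396} = - \frac{1}{34396} \approx -2.9073 \cdot 10^{-5}$)
$\frac{1}{Z} = \frac{1}{- \frac{1}{34396}} = -34396$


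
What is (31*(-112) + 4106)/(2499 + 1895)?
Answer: 317/2197 ≈ 0.14429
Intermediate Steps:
(31*(-112) + 4106)/(2499 + 1895) = (-3472 + 4106)/4394 = 634*(1/4394) = 317/2197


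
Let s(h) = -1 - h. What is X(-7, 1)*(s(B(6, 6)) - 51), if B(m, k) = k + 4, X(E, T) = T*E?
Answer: 434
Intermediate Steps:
X(E, T) = E*T
B(m, k) = 4 + k
X(-7, 1)*(s(B(6, 6)) - 51) = (-7*1)*((-1 - (4 + 6)) - 51) = -7*((-1 - 1*10) - 51) = -7*((-1 - 10) - 51) = -7*(-11 - 51) = -7*(-62) = 434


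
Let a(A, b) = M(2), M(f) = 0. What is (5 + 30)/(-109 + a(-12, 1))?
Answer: -35/109 ≈ -0.32110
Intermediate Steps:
a(A, b) = 0
(5 + 30)/(-109 + a(-12, 1)) = (5 + 30)/(-109 + 0) = 35/(-109) = 35*(-1/109) = -35/109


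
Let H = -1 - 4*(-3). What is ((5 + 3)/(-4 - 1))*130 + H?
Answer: -197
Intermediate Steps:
H = 11 (H = -1 + 12 = 11)
((5 + 3)/(-4 - 1))*130 + H = ((5 + 3)/(-4 - 1))*130 + 11 = (8/(-5))*130 + 11 = (8*(-⅕))*130 + 11 = -8/5*130 + 11 = -208 + 11 = -197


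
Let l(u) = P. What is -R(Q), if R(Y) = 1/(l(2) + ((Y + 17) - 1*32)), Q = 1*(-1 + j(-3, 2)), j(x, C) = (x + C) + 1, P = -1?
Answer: 1/17 ≈ 0.058824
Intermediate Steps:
j(x, C) = 1 + C + x (j(x, C) = (C + x) + 1 = 1 + C + x)
l(u) = -1
Q = -1 (Q = 1*(-1 + (1 + 2 - 3)) = 1*(-1 + 0) = 1*(-1) = -1)
R(Y) = 1/(-16 + Y) (R(Y) = 1/(-1 + ((Y + 17) - 1*32)) = 1/(-1 + ((17 + Y) - 32)) = 1/(-1 + (-15 + Y)) = 1/(-16 + Y))
-R(Q) = -1/(-16 - 1) = -1/(-17) = -1*(-1/17) = 1/17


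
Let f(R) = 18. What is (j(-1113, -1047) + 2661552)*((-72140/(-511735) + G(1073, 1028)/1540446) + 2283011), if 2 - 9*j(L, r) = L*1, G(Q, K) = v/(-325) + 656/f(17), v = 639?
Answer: 25220470085412498329647475299/4150400204509650 ≈ 6.0766e+12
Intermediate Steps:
G(Q, K) = 100849/2925 (G(Q, K) = 639/(-325) + 656/18 = 639*(-1/325) + 656*(1/18) = -639/325 + 328/9 = 100849/2925)
j(L, r) = 2/9 - L/9
(j(-1113, -1047) + 2661552)*((-72140/(-511735) + G(1073, 1028)/1540446) + 2283011) = ((2/9 - ⅑*(-1113)) + 2661552)*((-72140/(-511735) + (100849/2925)/1540446) + 2283011) = ((2/9 + 371/3) + 2661552)*((-72140*(-1/511735) + (100849/2925)*(1/1540446)) + 2283011) = (1115/9 + 2661552)*((14428/102347 + 100849/4505804550) + 2283011) = 23955083*(65020069640003/461155578278850 + 2283011)/9 = (23955083/9)*(1052823322942045257353/461155578278850) = 25220470085412498329647475299/4150400204509650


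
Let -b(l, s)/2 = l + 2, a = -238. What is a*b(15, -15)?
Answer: 8092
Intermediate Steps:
b(l, s) = -4 - 2*l (b(l, s) = -2*(l + 2) = -2*(2 + l) = -4 - 2*l)
a*b(15, -15) = -238*(-4 - 2*15) = -238*(-4 - 30) = -238*(-34) = 8092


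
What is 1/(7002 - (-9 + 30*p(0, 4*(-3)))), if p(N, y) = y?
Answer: 1/7371 ≈ 0.00013567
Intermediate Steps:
1/(7002 - (-9 + 30*p(0, 4*(-3)))) = 1/(7002 - (-9 + 30*(4*(-3)))) = 1/(7002 - (-9 + 30*(-12))) = 1/(7002 - (-9 - 360)) = 1/(7002 - 1*(-369)) = 1/(7002 + 369) = 1/7371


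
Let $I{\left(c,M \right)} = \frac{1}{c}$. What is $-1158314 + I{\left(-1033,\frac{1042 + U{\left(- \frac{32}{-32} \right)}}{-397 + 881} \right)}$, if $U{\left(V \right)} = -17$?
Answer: $- \frac{1196538363}{1033} \approx -1.1583 \cdot 10^{6}$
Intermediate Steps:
$-1158314 + I{\left(-1033,\frac{1042 + U{\left(- \frac{32}{-32} \right)}}{-397 + 881} \right)} = -1158314 + \frac{1}{-1033} = -1158314 - \frac{1}{1033} = - \frac{1196538363}{1033}$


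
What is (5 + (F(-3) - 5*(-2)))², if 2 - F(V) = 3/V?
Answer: 324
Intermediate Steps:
F(V) = 2 - 3/V
(5 + (F(-3) - 5*(-2)))² = (5 + ((2 - 3/(-3)) - 5*(-2)))² = (5 + ((2 - 3*(-⅓)) + 10))² = (5 + ((2 + 1) + 10))² = (5 + (3 + 10))² = (5 + 13)² = 18² = 324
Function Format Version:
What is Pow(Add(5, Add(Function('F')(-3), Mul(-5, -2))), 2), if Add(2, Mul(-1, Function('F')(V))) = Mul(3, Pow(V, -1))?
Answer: 324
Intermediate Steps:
Function('F')(V) = Add(2, Mul(-3, Pow(V, -1))) (Function('F')(V) = Add(2, Mul(-1, Mul(3, Pow(V, -1)))) = Add(2, Mul(-3, Pow(V, -1))))
Pow(Add(5, Add(Function('F')(-3), Mul(-5, -2))), 2) = Pow(Add(5, Add(Add(2, Mul(-3, Pow(-3, -1))), Mul(-5, -2))), 2) = Pow(Add(5, Add(Add(2, Mul(-3, Rational(-1, 3))), 10)), 2) = Pow(Add(5, Add(Add(2, 1), 10)), 2) = Pow(Add(5, Add(3, 10)), 2) = Pow(Add(5, 13), 2) = Pow(18, 2) = 324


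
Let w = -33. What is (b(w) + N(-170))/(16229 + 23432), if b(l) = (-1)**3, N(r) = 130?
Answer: 129/39661 ≈ 0.0032526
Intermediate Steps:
b(l) = -1
(b(w) + N(-170))/(16229 + 23432) = (-1 + 130)/(16229 + 23432) = 129/39661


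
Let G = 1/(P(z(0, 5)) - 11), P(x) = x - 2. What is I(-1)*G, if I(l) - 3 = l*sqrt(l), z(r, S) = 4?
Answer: -1/3 + I/9 ≈ -0.33333 + 0.11111*I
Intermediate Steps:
P(x) = -2 + x
I(l) = 3 + l**(3/2) (I(l) = 3 + l*sqrt(l) = 3 + l**(3/2))
G = -1/9 (G = 1/((-2 + 4) - 11) = 1/(2 - 11) = 1/(-9) = -1/9 ≈ -0.11111)
I(-1)*G = (3 + (-1)**(3/2))*(-1/9) = (3 - I)*(-1/9) = -1/3 + I/9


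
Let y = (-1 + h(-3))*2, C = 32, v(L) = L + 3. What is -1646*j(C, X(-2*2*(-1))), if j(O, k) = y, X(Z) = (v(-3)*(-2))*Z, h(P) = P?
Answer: 13168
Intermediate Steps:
v(L) = 3 + L
X(Z) = 0 (X(Z) = ((3 - 3)*(-2))*Z = (0*(-2))*Z = 0*Z = 0)
y = -8 (y = (-1 - 3)*2 = -4*2 = -8)
j(O, k) = -8
-1646*j(C, X(-2*2*(-1))) = -1646*(-8) = 13168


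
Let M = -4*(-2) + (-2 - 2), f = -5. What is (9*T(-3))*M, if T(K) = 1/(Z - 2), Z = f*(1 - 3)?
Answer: 9/2 ≈ 4.5000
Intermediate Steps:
Z = 10 (Z = -5*(1 - 3) = -5*(-2) = 10)
T(K) = ⅛ (T(K) = 1/(10 - 2) = 1/8 = ⅛)
M = 4 (M = 8 - 4 = 4)
(9*T(-3))*M = (9*(⅛))*4 = (9/8)*4 = 9/2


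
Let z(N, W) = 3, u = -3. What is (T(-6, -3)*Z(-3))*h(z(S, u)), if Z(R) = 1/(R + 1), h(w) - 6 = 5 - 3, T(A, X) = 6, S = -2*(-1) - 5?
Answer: -24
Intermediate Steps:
S = -3 (S = 2 - 5 = -3)
h(w) = 8 (h(w) = 6 + (5 - 3) = 6 + 2 = 8)
Z(R) = 1/(1 + R)
(T(-6, -3)*Z(-3))*h(z(S, u)) = (6/(1 - 3))*8 = (6/(-2))*8 = (6*(-½))*8 = -3*8 = -24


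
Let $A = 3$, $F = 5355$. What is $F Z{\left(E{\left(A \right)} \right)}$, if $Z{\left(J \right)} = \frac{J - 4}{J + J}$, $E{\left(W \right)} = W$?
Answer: $- \frac{1785}{2} \approx -892.5$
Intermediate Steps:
$Z{\left(J \right)} = \frac{-4 + J}{2 J}$
$F Z{\left(E{\left(A \right)} \right)} = 5355 \frac{-4 + 3}{2 \cdot 3} = 5355 \cdot \frac{1}{2} \cdot \frac{1}{3} \left(-1\right) = 5355 \left(- \frac{1}{6}\right) = - \frac{1785}{2}$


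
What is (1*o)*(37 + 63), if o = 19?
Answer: 1900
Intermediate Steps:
(1*o)*(37 + 63) = (1*19)*(37 + 63) = 19*100 = 1900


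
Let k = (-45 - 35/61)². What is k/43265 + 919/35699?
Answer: 84769020467/1149429726287 ≈ 0.073749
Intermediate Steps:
k = 7728400/3721 (k = (-45 - 35*1/61)² = (-45 - 35/61)² = (-2780/61)² = 7728400/3721 ≈ 2077.0)
k/43265 + 919/35699 = (7728400/3721)/43265 + 919/35699 = (7728400/3721)*(1/43265) + 919*(1/35699) = 1545680/32197813 + 919/35699 = 84769020467/1149429726287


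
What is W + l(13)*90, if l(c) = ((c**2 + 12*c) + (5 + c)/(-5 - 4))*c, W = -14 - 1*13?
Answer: 377883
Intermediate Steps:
W = -27 (W = -14 - 13 = -27)
l(c) = c*(-5/9 + c**2 + 107*c/9) (l(c) = ((c**2 + 12*c) + (5 + c)/(-9))*c = ((c**2 + 12*c) + (5 + c)*(-1/9))*c = ((c**2 + 12*c) + (-5/9 - c/9))*c = (-5/9 + c**2 + 107*c/9)*c = c*(-5/9 + c**2 + 107*c/9))
W + l(13)*90 = -27 + ((1/9)*13*(-5 + 9*13**2 + 107*13))*90 = -27 + ((1/9)*13*(-5 + 9*169 + 1391))*90 = -27 + ((1/9)*13*(-5 + 1521 + 1391))*90 = -27 + ((1/9)*13*2907)*90 = -27 + 4199*90 = -27 + 377910 = 377883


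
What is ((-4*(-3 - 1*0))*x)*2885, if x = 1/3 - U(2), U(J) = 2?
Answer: -57700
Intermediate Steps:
x = -5/3 (x = 1/3 - 1*2 = ⅓ - 2 = -5/3 ≈ -1.6667)
((-4*(-3 - 1*0))*x)*2885 = (-4*(-3 - 1*0)*(-5/3))*2885 = (-4*(-3 + 0)*(-5/3))*2885 = (-4*(-3)*(-5/3))*2885 = (12*(-5/3))*2885 = -20*2885 = -57700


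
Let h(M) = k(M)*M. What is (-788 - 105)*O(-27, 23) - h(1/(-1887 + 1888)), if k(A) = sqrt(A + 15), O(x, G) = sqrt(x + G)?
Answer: -4 - 1786*I ≈ -4.0 - 1786.0*I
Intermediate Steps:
O(x, G) = sqrt(G + x)
k(A) = sqrt(15 + A)
h(M) = M*sqrt(15 + M) (h(M) = sqrt(15 + M)*M = M*sqrt(15 + M))
(-788 - 105)*O(-27, 23) - h(1/(-1887 + 1888)) = (-788 - 105)*sqrt(23 - 27) - sqrt(15 + 1/(-1887 + 1888))/(-1887 + 1888) = -1786*I - sqrt(15 + 1/1)/1 = -1786*I - sqrt(15 + 1) = -1786*I - sqrt(16) = -1786*I - 4 = -4 - 1786*I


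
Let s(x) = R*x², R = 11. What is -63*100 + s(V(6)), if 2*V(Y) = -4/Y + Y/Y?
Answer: -226789/36 ≈ -6299.7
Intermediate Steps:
V(Y) = ½ - 2/Y (V(Y) = (-4/Y + Y/Y)/2 = (-4/Y + 1)/2 = (1 - 4/Y)/2 = ½ - 2/Y)
s(x) = 11*x²
-63*100 + s(V(6)) = -63*100 + 11*((½)*(-4 + 6)/6)² = -6300 + 11*((½)*(⅙)*2)² = -6300 + 11*(⅙)² = -6300 + 11*(1/36) = -6300 + 11/36 = -226789/36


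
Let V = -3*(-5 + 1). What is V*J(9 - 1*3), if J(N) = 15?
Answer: 180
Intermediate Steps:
V = 12 (V = -3*(-4) = 12)
V*J(9 - 1*3) = 12*15 = 180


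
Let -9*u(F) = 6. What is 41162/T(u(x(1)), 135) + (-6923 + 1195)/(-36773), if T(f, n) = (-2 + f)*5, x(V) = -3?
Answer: -2270360779/735460 ≈ -3087.0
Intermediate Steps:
u(F) = -⅔ (u(F) = -⅑*6 = -⅔)
T(f, n) = -10 + 5*f
41162/T(u(x(1)), 135) + (-6923 + 1195)/(-36773) = 41162/(-10 + 5*(-⅔)) + (-6923 + 1195)/(-36773) = 41162/(-10 - 10/3) - 5728*(-1/36773) = 41162/(-40/3) + 5728/36773 = 41162*(-3/40) + 5728/36773 = -61743/20 + 5728/36773 = -2270360779/735460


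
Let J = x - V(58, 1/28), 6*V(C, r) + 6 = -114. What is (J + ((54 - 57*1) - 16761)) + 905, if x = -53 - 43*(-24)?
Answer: -14860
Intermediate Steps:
V(C, r) = -20 (V(C, r) = -1 + (⅙)*(-114) = -1 - 19 = -20)
x = 979 (x = -53 + 1032 = 979)
J = 999 (J = 979 - 1*(-20) = 979 + 20 = 999)
(J + ((54 - 57*1) - 16761)) + 905 = (999 + ((54 - 57*1) - 16761)) + 905 = (999 + ((54 - 57) - 16761)) + 905 = (999 + (-3 - 16761)) + 905 = (999 - 16764) + 905 = -15765 + 905 = -14860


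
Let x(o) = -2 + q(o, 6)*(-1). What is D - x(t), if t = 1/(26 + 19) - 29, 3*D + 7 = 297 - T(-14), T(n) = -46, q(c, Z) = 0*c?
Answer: 114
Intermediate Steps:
q(c, Z) = 0
D = 112 (D = -7/3 + (297 - 1*(-46))/3 = -7/3 + (297 + 46)/3 = -7/3 + (⅓)*343 = -7/3 + 343/3 = 112)
t = -1304/45 (t = 1/45 - 29 = -1304/45 ≈ -28.978)
x(o) = -2 (x(o) = -2 + 0*(-1) = -2 + 0 = -2)
D - x(t) = 112 - 1*(-2) = 112 + 2 = 114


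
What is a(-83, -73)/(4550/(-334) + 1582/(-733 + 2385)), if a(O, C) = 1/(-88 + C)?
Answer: 19706/40182219 ≈ 0.00049042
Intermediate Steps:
a(-83, -73)/(4550/(-334) + 1582/(-733 + 2385)) = 1/((-88 - 73)*(4550/(-334) + 1582/(-733 + 2385))) = 1/((-161)*(4550*(-1/334) + 1582/1652)) = -1/(161*(-2275/167 + 1582*(1/1652))) = -1/(161*(-2275/167 + 113/118)) = -1/(161*(-249579/19706)) = -1/161*(-19706/249579) = 19706/40182219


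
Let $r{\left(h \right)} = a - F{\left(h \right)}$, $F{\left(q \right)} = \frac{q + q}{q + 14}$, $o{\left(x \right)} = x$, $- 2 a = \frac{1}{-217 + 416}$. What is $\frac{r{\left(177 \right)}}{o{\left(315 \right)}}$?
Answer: $- \frac{141083}{23945670} \approx -0.0058918$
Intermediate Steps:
$a = - \frac{1}{398}$ ($a = - \frac{1}{2 \left(-217 + 416\right)} = - \frac{1}{2 \cdot 199} = \left(- \frac{1}{2}\right) \frac{1}{199} = - \frac{1}{398} \approx -0.0025126$)
$F{\left(q \right)} = \frac{2 q}{14 + q}$
$r{\left(h \right)} = - \frac{1}{398} - \frac{2 h}{14 + h}$
$\frac{r{\left(177 \right)}}{o{\left(315 \right)}} = \frac{\frac{1}{398} \frac{1}{14 + 177} \left(-14 - 141069\right)}{315} = \frac{-14 - 141069}{398 \cdot 191} \cdot \frac{1}{315} = \frac{1}{398} \cdot \frac{1}{191} \left(-141083\right) \frac{1}{315} = \left(- \frac{141083}{76018}\right) \frac{1}{315} = - \frac{141083}{23945670}$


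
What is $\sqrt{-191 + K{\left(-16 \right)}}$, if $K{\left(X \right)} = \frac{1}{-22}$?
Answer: $\frac{3 i \sqrt{10274}}{22} \approx 13.822 i$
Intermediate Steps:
$K{\left(X \right)} = - \frac{1}{22}$
$\sqrt{-191 + K{\left(-16 \right)}} = \sqrt{-191 - \frac{1}{22}} = \sqrt{- \frac{4203}{22}} = \frac{3 i \sqrt{10274}}{22}$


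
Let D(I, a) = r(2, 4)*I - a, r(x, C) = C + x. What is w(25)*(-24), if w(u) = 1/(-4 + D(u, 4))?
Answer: -12/71 ≈ -0.16901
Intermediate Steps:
D(I, a) = -a + 6*I (D(I, a) = (4 + 2)*I - a = 6*I - a = -a + 6*I)
w(u) = 1/(-8 + 6*u) (w(u) = 1/(-4 + (-1*4 + 6*u)) = 1/(-4 + (-4 + 6*u)) = 1/(-8 + 6*u))
w(25)*(-24) = (1/(2*(-4 + 3*25)))*(-24) = (1/(2*(-4 + 75)))*(-24) = ((½)/71)*(-24) = ((½)*(1/71))*(-24) = (1/142)*(-24) = -12/71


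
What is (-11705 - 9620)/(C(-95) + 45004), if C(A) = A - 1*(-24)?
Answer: -21325/44933 ≈ -0.47460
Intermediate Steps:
C(A) = 24 + A (C(A) = A + 24 = 24 + A)
(-11705 - 9620)/(C(-95) + 45004) = (-11705 - 9620)/((24 - 95) + 45004) = -21325/(-71 + 45004) = -21325/44933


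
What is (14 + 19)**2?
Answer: 1089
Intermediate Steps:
(14 + 19)**2 = 33**2 = 1089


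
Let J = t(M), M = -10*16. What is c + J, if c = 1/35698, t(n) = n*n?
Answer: 913868801/35698 ≈ 25600.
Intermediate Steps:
M = -160
t(n) = n**2
c = 1/35698 ≈ 2.8013e-5
J = 25600 (J = (-160)**2 = 25600)
c + J = 1/35698 + 25600 = 913868801/35698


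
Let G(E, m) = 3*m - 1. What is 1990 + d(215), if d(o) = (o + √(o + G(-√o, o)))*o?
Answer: 48215 + 215*√859 ≈ 54516.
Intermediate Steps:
G(E, m) = -1 + 3*m
d(o) = o*(o + √(-1 + 4*o)) (d(o) = (o + √(o + (-1 + 3*o)))*o = (o + √(-1 + 4*o))*o = o*(o + √(-1 + 4*o)))
1990 + d(215) = 1990 + 215*(215 + √(-1 + 4*215)) = 1990 + 215*(215 + √(-1 + 860)) = 1990 + 215*(215 + √859) = 1990 + (46225 + 215*√859) = 48215 + 215*√859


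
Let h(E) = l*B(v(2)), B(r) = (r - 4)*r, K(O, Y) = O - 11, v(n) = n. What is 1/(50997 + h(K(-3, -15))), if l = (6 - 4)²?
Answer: 1/50981 ≈ 1.9615e-5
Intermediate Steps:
l = 4 (l = 2² = 4)
K(O, Y) = -11 + O
B(r) = r*(-4 + r) (B(r) = (-4 + r)*r = r*(-4 + r))
h(E) = -16 (h(E) = 4*(2*(-4 + 2)) = 4*(2*(-2)) = 4*(-4) = -16)
1/(50997 + h(K(-3, -15))) = 1/(50997 - 16) = 1/50981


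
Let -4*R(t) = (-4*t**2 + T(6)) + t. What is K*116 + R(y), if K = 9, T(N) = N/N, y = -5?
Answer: 1070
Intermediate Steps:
T(N) = 1
R(t) = -1/4 + t**2 - t/4 (R(t) = -((-4*t**2 + 1) + t)/4 = -((1 - 4*t**2) + t)/4 = -(1 + t - 4*t**2)/4 = -1/4 + t**2 - t/4)
K*116 + R(y) = 9*116 + (-1/4 + (-5)**2 - 1/4*(-5)) = 1044 + (-1/4 + 25 + 5/4) = 1044 + 26 = 1070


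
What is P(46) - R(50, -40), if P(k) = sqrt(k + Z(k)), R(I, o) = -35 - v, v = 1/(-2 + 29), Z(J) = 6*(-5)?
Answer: 1054/27 ≈ 39.037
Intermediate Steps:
Z(J) = -30
v = 1/27 ≈ 0.037037
R(I, o) = -946/27 (R(I, o) = -35 - 1*1/27 = -35 - 1/27 = -946/27)
P(k) = sqrt(-30 + k) (P(k) = sqrt(k - 30) = sqrt(-30 + k))
P(46) - R(50, -40) = sqrt(-30 + 46) - 1*(-946/27) = sqrt(16) + 946/27 = 4 + 946/27 = 1054/27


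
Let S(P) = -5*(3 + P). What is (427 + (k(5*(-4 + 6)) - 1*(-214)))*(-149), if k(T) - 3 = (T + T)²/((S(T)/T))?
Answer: -1128228/13 ≈ -86787.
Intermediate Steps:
S(P) = -15 - 5*P
k(T) = 3 + 4*T³/(-15 - 5*T) (k(T) = 3 + (T + T)²/(((-15 - 5*T)/T)) = 3 + (2*T)²/(((-15 - 5*T)/T)) = 3 + (4*T²)*(T/(-15 - 5*T)) = 3 + 4*T³/(-15 - 5*T))
(427 + (k(5*(-4 + 6)) - 1*(-214)))*(-149) = (427 + ((45 - 4*125*(-4 + 6)³ + 15*(5*(-4 + 6)))/(5*(3 + 5*(-4 + 6))) - 1*(-214)))*(-149) = (427 + ((45 - 4*(5*2)³ + 15*(5*2))/(5*(3 + 5*2)) + 214))*(-149) = (427 + ((45 - 4*10³ + 15*10)/(5*(3 + 10)) + 214))*(-149) = (427 + ((⅕)*(45 - 4*1000 + 150)/13 + 214))*(-149) = (427 + ((⅕)*(1/13)*(45 - 4000 + 150) + 214))*(-149) = (427 + ((⅕)*(1/13)*(-3805) + 214))*(-149) = (427 + (-761/13 + 214))*(-149) = (427 + 2021/13)*(-149) = (7572/13)*(-149) = -1128228/13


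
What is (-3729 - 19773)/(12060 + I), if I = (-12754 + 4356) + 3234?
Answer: -11751/3448 ≈ -3.4081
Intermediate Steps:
I = -5164 (I = -8398 + 3234 = -5164)
(-3729 - 19773)/(12060 + I) = (-3729 - 19773)/(12060 - 5164) = -23502/6896 = -23502*1/6896 = -11751/3448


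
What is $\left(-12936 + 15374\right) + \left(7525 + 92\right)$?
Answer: $10055$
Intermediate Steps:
$\left(-12936 + 15374\right) + \left(7525 + 92\right) = 2438 + 7617 = 10055$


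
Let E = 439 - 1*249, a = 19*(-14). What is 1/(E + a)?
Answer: -1/76 ≈ -0.013158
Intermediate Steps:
a = -266
E = 190 (E = 439 - 249 = 190)
1/(E + a) = 1/(190 - 266) = 1/(-76) = -1/76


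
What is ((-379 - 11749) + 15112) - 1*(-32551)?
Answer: 35535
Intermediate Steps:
((-379 - 11749) + 15112) - 1*(-32551) = (-12128 + 15112) + 32551 = 2984 + 32551 = 35535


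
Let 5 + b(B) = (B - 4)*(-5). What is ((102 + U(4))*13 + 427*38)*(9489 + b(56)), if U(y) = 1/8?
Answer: 161914637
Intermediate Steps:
U(y) = 1/8
b(B) = 15 - 5*B (b(B) = -5 + (B - 4)*(-5) = -5 + (-4 + B)*(-5) = -5 + (20 - 5*B) = 15 - 5*B)
((102 + U(4))*13 + 427*38)*(9489 + b(56)) = ((102 + 1/8)*13 + 427*38)*(9489 + (15 - 5*56)) = ((817/8)*13 + 16226)*(9489 + (15 - 280)) = (10621/8 + 16226)*(9489 - 265) = (140429/8)*9224 = 161914637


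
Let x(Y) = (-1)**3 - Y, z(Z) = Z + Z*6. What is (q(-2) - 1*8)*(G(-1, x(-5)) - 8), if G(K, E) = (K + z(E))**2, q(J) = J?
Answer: -7210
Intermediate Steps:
z(Z) = 7*Z (z(Z) = Z + 6*Z = 7*Z)
x(Y) = -1 - Y
G(K, E) = (K + 7*E)**2
(q(-2) - 1*8)*(G(-1, x(-5)) - 8) = (-2 - 1*8)*((-1 + 7*(-1 - 1*(-5)))**2 - 8) = (-2 - 8)*((-1 + 7*(-1 + 5))**2 - 8) = -10*((-1 + 7*4)**2 - 8) = -10*((-1 + 28)**2 - 8) = -10*(27**2 - 8) = -10*(729 - 8) = -10*721 = -7210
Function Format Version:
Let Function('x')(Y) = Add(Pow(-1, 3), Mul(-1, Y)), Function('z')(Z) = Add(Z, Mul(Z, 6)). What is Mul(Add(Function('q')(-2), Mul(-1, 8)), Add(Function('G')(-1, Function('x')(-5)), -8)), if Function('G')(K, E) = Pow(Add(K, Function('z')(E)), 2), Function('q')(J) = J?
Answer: -7210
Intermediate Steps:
Function('z')(Z) = Mul(7, Z) (Function('z')(Z) = Add(Z, Mul(6, Z)) = Mul(7, Z))
Function('x')(Y) = Add(-1, Mul(-1, Y))
Function('G')(K, E) = Pow(Add(K, Mul(7, E)), 2)
Mul(Add(Function('q')(-2), Mul(-1, 8)), Add(Function('G')(-1, Function('x')(-5)), -8)) = Mul(Add(-2, Mul(-1, 8)), Add(Pow(Add(-1, Mul(7, Add(-1, Mul(-1, -5)))), 2), -8)) = Mul(Add(-2, -8), Add(Pow(Add(-1, Mul(7, Add(-1, 5))), 2), -8)) = Mul(-10, Add(Pow(Add(-1, Mul(7, 4)), 2), -8)) = Mul(-10, Add(Pow(Add(-1, 28), 2), -8)) = Mul(-10, Add(Pow(27, 2), -8)) = Mul(-10, Add(729, -8)) = Mul(-10, 721) = -7210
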